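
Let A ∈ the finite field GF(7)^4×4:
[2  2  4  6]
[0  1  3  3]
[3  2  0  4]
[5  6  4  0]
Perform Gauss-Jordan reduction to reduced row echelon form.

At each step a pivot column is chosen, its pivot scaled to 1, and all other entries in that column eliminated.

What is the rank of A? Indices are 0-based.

rank = 4

pivot(0,0)=2: scale R0 → (1, 1, 2, 3)
  clear (2,0): R2 −= (3)R0 → (0, 6, 1, 2)
  clear (3,0): R3 −= (5)R0 → (0, 1, 1, 6)
pivot(1,1)=1: scale R1 → (0, 1, 3, 3)
  clear (0,1): R0 −= (1)R1 → (1, 0, 6, 0)
  clear (2,1): R2 −= (6)R1 → (0, 0, 4, 5)
  clear (3,1): R3 −= (1)R1 → (0, 0, 5, 3)
pivot(2,2)=4: scale R2 → (0, 0, 1, 3)
  clear (0,2): R0 −= (6)R2 → (1, 0, 0, 3)
  clear (1,2): R1 −= (3)R2 → (0, 1, 0, 1)
  clear (3,2): R3 −= (5)R2 → (0, 0, 0, 2)
pivot(3,3)=2: scale R3 → (0, 0, 0, 1)
  clear (0,3): R0 −= (3)R3 → (1, 0, 0, 0)
  clear (1,3): R1 −= (1)R3 → (0, 1, 0, 0)
  clear (2,3): R2 −= (3)R3 → (0, 0, 1, 0)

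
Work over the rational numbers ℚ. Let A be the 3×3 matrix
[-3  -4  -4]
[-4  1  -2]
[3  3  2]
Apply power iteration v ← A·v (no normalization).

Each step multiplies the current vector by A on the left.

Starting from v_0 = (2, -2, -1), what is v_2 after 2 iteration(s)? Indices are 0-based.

v_0 = (2, -2, -1).
v_1 = A·v_0 = (6, -8, -2).
v_2 = A·v_1 = (22, -28, -10).

v_2 = (22, -28, -10)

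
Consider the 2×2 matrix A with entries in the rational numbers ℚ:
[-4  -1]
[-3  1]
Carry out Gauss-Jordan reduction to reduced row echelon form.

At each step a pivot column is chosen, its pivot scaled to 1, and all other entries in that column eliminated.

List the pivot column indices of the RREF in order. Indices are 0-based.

pivot columns: 0, 1

[1] R0 /= -4  ⇒  (1, 1/4)
     R1 -= -3·R0  ⇒  (0, 7/4)
[2] R1 /= 7/4  ⇒  (0, 1)
     R0 -= 1/4·R1  ⇒  (1, 0)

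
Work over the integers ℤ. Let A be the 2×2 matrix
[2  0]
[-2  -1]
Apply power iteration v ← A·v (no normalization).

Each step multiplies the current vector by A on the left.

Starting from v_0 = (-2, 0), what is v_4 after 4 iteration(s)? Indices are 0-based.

v_0 = (-2, 0).
v_1 = A·v_0 = (-4, 4).
v_2 = A·v_1 = (-8, 4).
v_3 = A·v_2 = (-16, 12).
v_4 = A·v_3 = (-32, 20).

v_4 = (-32, 20)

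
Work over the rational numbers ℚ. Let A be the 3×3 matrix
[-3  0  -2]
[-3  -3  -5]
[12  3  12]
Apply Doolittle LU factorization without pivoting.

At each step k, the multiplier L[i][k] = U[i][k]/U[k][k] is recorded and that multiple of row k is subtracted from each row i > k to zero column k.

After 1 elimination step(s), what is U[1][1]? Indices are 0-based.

U[1][1] = -3

k=0: U[0][0]=-3
  eliminate (1,0): mult=1, new row 1: (0, -3, -3); set L[1][0]=1
  eliminate (2,0): mult=-4, new row 2: (0, 3, 4); set L[2][0]=-4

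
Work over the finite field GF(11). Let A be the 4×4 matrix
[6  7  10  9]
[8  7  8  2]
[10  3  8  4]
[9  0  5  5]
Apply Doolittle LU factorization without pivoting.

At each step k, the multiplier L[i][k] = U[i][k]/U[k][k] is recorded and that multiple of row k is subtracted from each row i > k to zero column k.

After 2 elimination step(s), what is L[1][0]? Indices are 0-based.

[col 0] pivot 6
  R1 -= 5*R0 → (0, 5, 2, 1)  (L[1][0] := 5)
  R2 -= 9*R0 → (0, 6, 6, 0)  (L[2][0] := 9)
  R3 -= 7*R0 → (0, 6, 1, 8)  (L[3][0] := 7)
[col 1] pivot 5
  R2 -= 10*R1 → (0, 0, 8, 1)  (L[2][1] := 10)
  R3 -= 10*R1 → (0, 0, 3, 9)  (L[3][1] := 10)

L[1][0] = 5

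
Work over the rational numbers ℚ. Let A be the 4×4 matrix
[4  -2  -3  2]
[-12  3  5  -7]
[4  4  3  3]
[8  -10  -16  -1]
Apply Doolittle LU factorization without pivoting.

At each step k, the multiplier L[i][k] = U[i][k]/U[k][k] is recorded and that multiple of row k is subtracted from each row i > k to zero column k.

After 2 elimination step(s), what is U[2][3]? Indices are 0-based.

U[2][3] = -1

Step 1: pivot at (0,0) is 4.
  row1 ← row1 − (-3)·row0  ⇒  L[1][0]=-3, U row1=(0, -3, -4, -1)
  row2 ← row2 − (1)·row0  ⇒  L[2][0]=1, U row2=(0, 6, 6, 1)
  row3 ← row3 − (2)·row0  ⇒  L[3][0]=2, U row3=(0, -6, -10, -5)
Step 2: pivot at (1,1) is -3.
  row2 ← row2 − (-2)·row1  ⇒  L[2][1]=-2, U row2=(0, 0, -2, -1)
  row3 ← row3 − (2)·row1  ⇒  L[3][1]=2, U row3=(0, 0, -2, -3)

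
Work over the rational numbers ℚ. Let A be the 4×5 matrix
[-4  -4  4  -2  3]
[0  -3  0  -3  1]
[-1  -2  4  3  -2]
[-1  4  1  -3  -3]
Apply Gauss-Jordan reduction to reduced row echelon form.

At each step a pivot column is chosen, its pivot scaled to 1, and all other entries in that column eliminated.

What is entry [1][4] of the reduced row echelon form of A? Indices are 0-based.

step 1: normalize row 0 (÷-4) = (1, 1, -1, 1/2, -3/4)
  row 2: subtract -1×row0 = (0, -1, 3, 7/2, -11/4)
  row 3: subtract -1×row0 = (0, 5, 0, -5/2, -15/4)
step 2: normalize row 1 (÷-3) = (0, 1, 0, 1, -1/3)
  row 0: subtract 1×row1 = (1, 0, -1, -1/2, -5/12)
  row 2: subtract -1×row1 = (0, 0, 3, 9/2, -37/12)
  row 3: subtract 5×row1 = (0, 0, 0, -15/2, -25/12)
step 3: normalize row 2 (÷3) = (0, 0, 1, 3/2, -37/36)
  row 0: subtract -1×row2 = (1, 0, 0, 1, -13/9)
step 4: normalize row 3 (÷-15/2) = (0, 0, 0, 1, 5/18)
  row 0: subtract 1×row3 = (1, 0, 0, 0, -31/18)
  row 1: subtract 1×row3 = (0, 1, 0, 0, -11/18)
  row 2: subtract 3/2×row3 = (0, 0, 1, 0, -13/9)

M[1][4] = -11/18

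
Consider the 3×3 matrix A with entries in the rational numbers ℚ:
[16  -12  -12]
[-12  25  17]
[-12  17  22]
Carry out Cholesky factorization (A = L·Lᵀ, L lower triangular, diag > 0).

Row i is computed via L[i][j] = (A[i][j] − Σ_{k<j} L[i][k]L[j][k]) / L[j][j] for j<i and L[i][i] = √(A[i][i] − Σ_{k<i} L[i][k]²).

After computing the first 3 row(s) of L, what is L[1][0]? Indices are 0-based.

L[1][0] = -3

Step 1: L[0][0] = √(16) = 4.
  L[1][0] = (-12) / L[0][0] = -3.
Step 2: L[1][1] = √(16) = 4.
  L[2][0] = (-12) / L[0][0] = -3.
  L[2][1] = (8) / L[1][1] = 2.
Step 3: L[2][2] = √(9) = 3.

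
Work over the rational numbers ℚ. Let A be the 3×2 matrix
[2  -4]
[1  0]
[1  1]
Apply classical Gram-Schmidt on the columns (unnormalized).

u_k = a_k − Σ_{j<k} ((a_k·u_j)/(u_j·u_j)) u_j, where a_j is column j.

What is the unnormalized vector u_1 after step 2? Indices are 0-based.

Step 1: u_0 = a_0 = (2, 1, 1).
Step 2: u_1 = a_1 − (-7/6)·u_0 = (-5/3, 7/6, 13/6).

u_1 = (-5/3, 7/6, 13/6)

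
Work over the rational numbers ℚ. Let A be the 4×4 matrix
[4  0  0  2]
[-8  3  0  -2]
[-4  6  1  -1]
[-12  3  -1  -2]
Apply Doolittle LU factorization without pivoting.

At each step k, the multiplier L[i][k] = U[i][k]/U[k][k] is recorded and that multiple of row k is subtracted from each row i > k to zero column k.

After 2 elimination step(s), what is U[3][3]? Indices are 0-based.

U[3][3] = 2

Step 1: pivot at (0,0) is 4.
  row1 ← row1 − (-2)·row0  ⇒  L[1][0]=-2, U row1=(0, 3, 0, 2)
  row2 ← row2 − (-1)·row0  ⇒  L[2][0]=-1, U row2=(0, 6, 1, 1)
  row3 ← row3 − (-3)·row0  ⇒  L[3][0]=-3, U row3=(0, 3, -1, 4)
Step 2: pivot at (1,1) is 3.
  row2 ← row2 − (2)·row1  ⇒  L[2][1]=2, U row2=(0, 0, 1, -3)
  row3 ← row3 − (1)·row1  ⇒  L[3][1]=1, U row3=(0, 0, -1, 2)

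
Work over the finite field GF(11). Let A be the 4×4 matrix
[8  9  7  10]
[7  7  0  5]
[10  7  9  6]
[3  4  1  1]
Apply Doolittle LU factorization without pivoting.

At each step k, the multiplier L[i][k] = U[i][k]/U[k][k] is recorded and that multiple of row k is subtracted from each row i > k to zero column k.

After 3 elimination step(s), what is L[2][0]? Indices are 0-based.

Step 1: pivot at (0,0) is 8.
  row1 ← row1 − (5)·row0  ⇒  L[1][0]=5, U row1=(0, 6, 9, 10)
  row2 ← row2 − (4)·row0  ⇒  L[2][0]=4, U row2=(0, 4, 3, 10)
  row3 ← row3 − (10)·row0  ⇒  L[3][0]=10, U row3=(0, 2, 8, 0)
Step 2: pivot at (1,1) is 6.
  row2 ← row2 − (8)·row1  ⇒  L[2][1]=8, U row2=(0, 0, 8, 7)
  row3 ← row3 − (4)·row1  ⇒  L[3][1]=4, U row3=(0, 0, 5, 4)
Step 3: pivot at (2,2) is 8.
  row3 ← row3 − (2)·row2  ⇒  L[3][2]=2, U row3=(0, 0, 0, 1)

L[2][0] = 4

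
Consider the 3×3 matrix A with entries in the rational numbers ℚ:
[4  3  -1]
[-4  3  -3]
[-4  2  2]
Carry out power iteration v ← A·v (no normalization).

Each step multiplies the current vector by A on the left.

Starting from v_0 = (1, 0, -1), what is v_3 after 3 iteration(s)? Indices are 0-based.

v_0 = (1, 0, -1).
v_1 = A·v_0 = (5, -1, -6).
v_2 = A·v_1 = (23, -5, -34).
v_3 = A·v_2 = (111, -5, -170).

v_3 = (111, -5, -170)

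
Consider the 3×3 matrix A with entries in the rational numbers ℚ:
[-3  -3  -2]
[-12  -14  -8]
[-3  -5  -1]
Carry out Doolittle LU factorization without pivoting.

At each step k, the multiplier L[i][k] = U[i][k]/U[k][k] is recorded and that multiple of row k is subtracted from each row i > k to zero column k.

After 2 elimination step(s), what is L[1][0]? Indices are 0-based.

k=0: U[0][0]=-3
  eliminate (1,0): mult=4, new row 1: (0, -2, 0); set L[1][0]=4
  eliminate (2,0): mult=1, new row 2: (0, -2, 1); set L[2][0]=1
k=1: U[1][1]=-2
  eliminate (2,1): mult=1, new row 2: (0, 0, 1); set L[2][1]=1

L[1][0] = 4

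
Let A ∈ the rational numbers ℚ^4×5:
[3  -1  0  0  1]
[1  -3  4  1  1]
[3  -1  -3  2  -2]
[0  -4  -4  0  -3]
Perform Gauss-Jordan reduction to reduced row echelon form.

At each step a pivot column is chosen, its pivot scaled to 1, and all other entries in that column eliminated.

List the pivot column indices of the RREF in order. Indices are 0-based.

pivot columns: 0, 1, 2, 3

step 1: normalize row 0 (÷3) = (1, -1/3, 0, 0, 1/3)
  row 1: subtract 1×row0 = (0, -8/3, 4, 1, 2/3)
  row 2: subtract 3×row0 = (0, 0, -3, 2, -3)
step 2: normalize row 1 (÷-8/3) = (0, 1, -3/2, -3/8, -1/4)
  row 0: subtract -1/3×row1 = (1, 0, -1/2, -1/8, 1/4)
  row 3: subtract -4×row1 = (0, 0, -10, -3/2, -4)
step 3: normalize row 2 (÷-3) = (0, 0, 1, -2/3, 1)
  row 0: subtract -1/2×row2 = (1, 0, 0, -11/24, 3/4)
  row 1: subtract -3/2×row2 = (0, 1, 0, -11/8, 5/4)
  row 3: subtract -10×row2 = (0, 0, 0, -49/6, 6)
step 4: normalize row 3 (÷-49/6) = (0, 0, 0, 1, -36/49)
  row 0: subtract -11/24×row3 = (1, 0, 0, 0, 81/196)
  row 1: subtract -11/8×row3 = (0, 1, 0, 0, 47/196)
  row 2: subtract -2/3×row3 = (0, 0, 1, 0, 25/49)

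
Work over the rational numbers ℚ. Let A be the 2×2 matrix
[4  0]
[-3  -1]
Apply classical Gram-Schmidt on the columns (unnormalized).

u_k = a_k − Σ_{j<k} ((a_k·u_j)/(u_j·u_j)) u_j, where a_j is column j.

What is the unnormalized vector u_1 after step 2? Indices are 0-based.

u_1 = (-12/25, -16/25)

Step 1: u_0 = a_0 = (4, -3).
Step 2: u_1 = a_1 − (3/25)·u_0 = (-12/25, -16/25).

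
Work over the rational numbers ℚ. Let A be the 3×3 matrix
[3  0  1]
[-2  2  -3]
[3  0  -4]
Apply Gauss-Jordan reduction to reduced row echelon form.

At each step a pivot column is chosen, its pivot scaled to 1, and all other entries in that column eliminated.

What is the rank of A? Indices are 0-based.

step 1: normalize row 0 (÷3) = (1, 0, 1/3)
  row 1: subtract -2×row0 = (0, 2, -7/3)
  row 2: subtract 3×row0 = (0, 0, -5)
step 2: normalize row 1 (÷2) = (0, 1, -7/6)
step 3: normalize row 2 (÷-5) = (0, 0, 1)
  row 0: subtract 1/3×row2 = (1, 0, 0)
  row 1: subtract -7/6×row2 = (0, 1, 0)

rank = 3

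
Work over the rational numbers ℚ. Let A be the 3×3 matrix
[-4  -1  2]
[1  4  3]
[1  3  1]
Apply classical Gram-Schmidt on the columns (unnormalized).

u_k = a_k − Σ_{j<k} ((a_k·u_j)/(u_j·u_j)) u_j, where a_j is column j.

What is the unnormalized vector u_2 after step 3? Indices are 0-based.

Step 1: u_0 = a_0 = (-4, 1, 1).
Step 2: u_1 = a_1 − (11/18)·u_0 = (13/9, 61/18, 43/18).
Step 3: u_2 = a_2 − (-2/9)·u_0 − (278/347)·u_1 = (-16/347, 176/347, -240/347).

u_2 = (-16/347, 176/347, -240/347)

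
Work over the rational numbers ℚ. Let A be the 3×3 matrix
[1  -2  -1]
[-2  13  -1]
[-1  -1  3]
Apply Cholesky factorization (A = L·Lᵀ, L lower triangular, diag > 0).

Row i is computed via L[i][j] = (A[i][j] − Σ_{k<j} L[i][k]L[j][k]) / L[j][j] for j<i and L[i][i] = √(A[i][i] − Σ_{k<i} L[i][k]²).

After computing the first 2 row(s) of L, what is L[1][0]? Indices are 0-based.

Step 1: L[0][0] = √(1) = 1.
  L[1][0] = (-2) / L[0][0] = -2.
Step 2: L[1][1] = √(9) = 3.

L[1][0] = -2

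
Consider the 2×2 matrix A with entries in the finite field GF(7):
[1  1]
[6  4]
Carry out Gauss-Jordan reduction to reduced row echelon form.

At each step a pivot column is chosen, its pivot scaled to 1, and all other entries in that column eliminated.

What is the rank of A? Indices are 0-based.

[1] R0 /= 1  ⇒  (1, 1)
     R1 -= 6·R0  ⇒  (0, 5)
[2] R1 /= 5  ⇒  (0, 1)
     R0 -= 1·R1  ⇒  (1, 0)

rank = 2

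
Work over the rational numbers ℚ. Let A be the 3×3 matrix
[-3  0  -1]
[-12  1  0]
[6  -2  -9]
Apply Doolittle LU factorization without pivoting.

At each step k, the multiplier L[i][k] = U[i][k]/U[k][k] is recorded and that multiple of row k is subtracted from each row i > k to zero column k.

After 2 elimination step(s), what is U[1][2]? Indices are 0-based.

[col 0] pivot -3
  R1 -= 4*R0 → (0, 1, 4)  (L[1][0] := 4)
  R2 -= -2*R0 → (0, -2, -11)  (L[2][0] := -2)
[col 1] pivot 1
  R2 -= -2*R1 → (0, 0, -3)  (L[2][1] := -2)

U[1][2] = 4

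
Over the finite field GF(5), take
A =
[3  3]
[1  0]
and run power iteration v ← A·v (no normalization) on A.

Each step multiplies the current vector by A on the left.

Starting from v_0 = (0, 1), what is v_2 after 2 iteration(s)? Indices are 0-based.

v_0 = (0, 1).
v_1 = A·v_0 = (3, 0).
v_2 = A·v_1 = (4, 3).

v_2 = (4, 3)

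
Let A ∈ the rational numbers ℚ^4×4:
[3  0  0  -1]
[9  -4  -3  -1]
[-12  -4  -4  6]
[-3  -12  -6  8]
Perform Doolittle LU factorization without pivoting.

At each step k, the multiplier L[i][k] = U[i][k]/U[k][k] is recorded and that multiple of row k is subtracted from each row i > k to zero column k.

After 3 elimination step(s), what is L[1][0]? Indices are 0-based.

k=0: U[0][0]=3
  eliminate (1,0): mult=3, new row 1: (0, -4, -3, 2); set L[1][0]=3
  eliminate (2,0): mult=-4, new row 2: (0, -4, -4, 2); set L[2][0]=-4
  eliminate (3,0): mult=-1, new row 3: (0, -12, -6, 7); set L[3][0]=-1
k=1: U[1][1]=-4
  eliminate (2,1): mult=1, new row 2: (0, 0, -1, 0); set L[2][1]=1
  eliminate (3,1): mult=3, new row 3: (0, 0, 3, 1); set L[3][1]=3
k=2: U[2][2]=-1
  eliminate (3,2): mult=-3, new row 3: (0, 0, 0, 1); set L[3][2]=-3

L[1][0] = 3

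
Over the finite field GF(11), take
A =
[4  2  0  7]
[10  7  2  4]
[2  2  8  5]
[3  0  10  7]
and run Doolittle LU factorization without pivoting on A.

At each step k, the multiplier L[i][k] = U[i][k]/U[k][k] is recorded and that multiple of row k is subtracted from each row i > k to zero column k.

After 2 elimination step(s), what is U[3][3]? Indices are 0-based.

[col 0] pivot 4
  R1 -= 8*R0 → (0, 2, 2, 3)  (L[1][0] := 8)
  R2 -= 6*R0 → (0, 1, 8, 7)  (L[2][0] := 6)
  R3 -= 9*R0 → (0, 4, 10, 10)  (L[3][0] := 9)
[col 1] pivot 2
  R2 -= 6*R1 → (0, 0, 7, 0)  (L[2][1] := 6)
  R3 -= 2*R1 → (0, 0, 6, 4)  (L[3][1] := 2)

U[3][3] = 4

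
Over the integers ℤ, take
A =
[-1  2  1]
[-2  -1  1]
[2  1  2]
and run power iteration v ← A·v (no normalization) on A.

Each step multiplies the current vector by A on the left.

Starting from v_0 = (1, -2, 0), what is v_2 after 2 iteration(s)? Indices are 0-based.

v_0 = (1, -2, 0).
v_1 = A·v_0 = (-5, 0, 0).
v_2 = A·v_1 = (5, 10, -10).

v_2 = (5, 10, -10)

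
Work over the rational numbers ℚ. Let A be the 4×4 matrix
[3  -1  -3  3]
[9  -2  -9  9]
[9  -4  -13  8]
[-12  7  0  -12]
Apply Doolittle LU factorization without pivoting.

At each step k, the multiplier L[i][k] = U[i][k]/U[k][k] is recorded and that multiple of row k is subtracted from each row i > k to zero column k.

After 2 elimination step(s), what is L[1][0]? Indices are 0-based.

L[1][0] = 3

k=0: U[0][0]=3
  eliminate (1,0): mult=3, new row 1: (0, 1, 0, 0); set L[1][0]=3
  eliminate (2,0): mult=3, new row 2: (0, -1, -4, -1); set L[2][0]=3
  eliminate (3,0): mult=-4, new row 3: (0, 3, -12, 0); set L[3][0]=-4
k=1: U[1][1]=1
  eliminate (2,1): mult=-1, new row 2: (0, 0, -4, -1); set L[2][1]=-1
  eliminate (3,1): mult=3, new row 3: (0, 0, -12, 0); set L[3][1]=3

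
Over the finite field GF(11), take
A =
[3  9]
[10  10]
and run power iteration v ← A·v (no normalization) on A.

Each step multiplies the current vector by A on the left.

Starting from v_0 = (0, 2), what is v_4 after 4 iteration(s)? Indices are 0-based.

v_4 = (9, 1)

v_0 = (0, 2).
v_1 = A·v_0 = (7, 9).
v_2 = A·v_1 = (3, 6).
v_3 = A·v_2 = (8, 2).
v_4 = A·v_3 = (9, 1).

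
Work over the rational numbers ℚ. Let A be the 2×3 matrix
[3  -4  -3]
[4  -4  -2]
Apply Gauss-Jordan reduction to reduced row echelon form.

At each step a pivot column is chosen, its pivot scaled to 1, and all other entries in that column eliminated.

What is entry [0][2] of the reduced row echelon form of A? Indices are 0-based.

pivot(0,0)=3: scale R0 → (1, -4/3, -1)
  clear (1,0): R1 −= (4)R0 → (0, 4/3, 2)
pivot(1,1)=4/3: scale R1 → (0, 1, 3/2)
  clear (0,1): R0 −= (-4/3)R1 → (1, 0, 1)

M[0][2] = 1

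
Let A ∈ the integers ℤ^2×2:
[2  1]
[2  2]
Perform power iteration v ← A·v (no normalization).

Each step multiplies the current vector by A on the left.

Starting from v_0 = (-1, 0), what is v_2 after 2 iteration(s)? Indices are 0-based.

v_0 = (-1, 0).
v_1 = A·v_0 = (-2, -2).
v_2 = A·v_1 = (-6, -8).

v_2 = (-6, -8)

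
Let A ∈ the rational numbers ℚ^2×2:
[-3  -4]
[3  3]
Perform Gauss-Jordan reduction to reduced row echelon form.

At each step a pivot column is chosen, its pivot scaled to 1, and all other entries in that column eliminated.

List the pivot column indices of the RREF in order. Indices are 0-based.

pivot columns: 0, 1

step 1: normalize row 0 (÷-3) = (1, 4/3)
  row 1: subtract 3×row0 = (0, -1)
step 2: normalize row 1 (÷-1) = (0, 1)
  row 0: subtract 4/3×row1 = (1, 0)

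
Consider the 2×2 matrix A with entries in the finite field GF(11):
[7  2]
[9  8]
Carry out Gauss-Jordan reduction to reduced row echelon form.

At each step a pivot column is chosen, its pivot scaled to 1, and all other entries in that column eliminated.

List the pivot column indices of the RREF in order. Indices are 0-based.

step 1: normalize row 0 (÷7) = (1, 5)
  row 1: subtract 9×row0 = (0, 7)
step 2: normalize row 1 (÷7) = (0, 1)
  row 0: subtract 5×row1 = (1, 0)

pivot columns: 0, 1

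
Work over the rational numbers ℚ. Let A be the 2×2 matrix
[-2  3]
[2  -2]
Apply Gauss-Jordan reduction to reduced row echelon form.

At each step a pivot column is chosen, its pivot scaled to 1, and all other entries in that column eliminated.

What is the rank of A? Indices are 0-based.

rank = 2

step 1: normalize row 0 (÷-2) = (1, -3/2)
  row 1: subtract 2×row0 = (0, 1)
step 2: normalize row 1 (÷1) = (0, 1)
  row 0: subtract -3/2×row1 = (1, 0)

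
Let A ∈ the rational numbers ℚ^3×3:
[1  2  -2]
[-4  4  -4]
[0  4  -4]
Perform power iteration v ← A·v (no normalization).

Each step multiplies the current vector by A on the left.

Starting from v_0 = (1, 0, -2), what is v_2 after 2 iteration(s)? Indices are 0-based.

v_2 = (-3, -36, -16)

v_0 = (1, 0, -2).
v_1 = A·v_0 = (5, 4, 8).
v_2 = A·v_1 = (-3, -36, -16).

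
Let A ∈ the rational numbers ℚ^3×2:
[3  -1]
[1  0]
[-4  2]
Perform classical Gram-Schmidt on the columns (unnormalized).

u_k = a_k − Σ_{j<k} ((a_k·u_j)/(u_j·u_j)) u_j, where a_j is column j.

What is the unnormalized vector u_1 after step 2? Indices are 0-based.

u_1 = (7/26, 11/26, 4/13)

Step 1: u_0 = a_0 = (3, 1, -4).
Step 2: u_1 = a_1 − (-11/26)·u_0 = (7/26, 11/26, 4/13).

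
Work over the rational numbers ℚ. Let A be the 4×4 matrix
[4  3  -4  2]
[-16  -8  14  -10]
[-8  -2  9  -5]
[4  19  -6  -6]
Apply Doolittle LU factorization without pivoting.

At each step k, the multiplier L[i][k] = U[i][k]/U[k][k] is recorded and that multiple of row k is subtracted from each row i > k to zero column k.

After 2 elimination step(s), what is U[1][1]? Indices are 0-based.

U[1][1] = 4

[col 0] pivot 4
  R1 -= -4*R0 → (0, 4, -2, -2)  (L[1][0] := -4)
  R2 -= -2*R0 → (0, 4, 1, -1)  (L[2][0] := -2)
  R3 -= 1*R0 → (0, 16, -2, -8)  (L[3][0] := 1)
[col 1] pivot 4
  R2 -= 1*R1 → (0, 0, 3, 1)  (L[2][1] := 1)
  R3 -= 4*R1 → (0, 0, 6, 0)  (L[3][1] := 4)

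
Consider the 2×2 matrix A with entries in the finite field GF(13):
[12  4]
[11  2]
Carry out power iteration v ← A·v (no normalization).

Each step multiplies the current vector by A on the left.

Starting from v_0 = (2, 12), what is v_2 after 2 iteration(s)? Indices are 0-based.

v_2 = (8, 0)

v_0 = (2, 12).
v_1 = A·v_0 = (7, 7).
v_2 = A·v_1 = (8, 0).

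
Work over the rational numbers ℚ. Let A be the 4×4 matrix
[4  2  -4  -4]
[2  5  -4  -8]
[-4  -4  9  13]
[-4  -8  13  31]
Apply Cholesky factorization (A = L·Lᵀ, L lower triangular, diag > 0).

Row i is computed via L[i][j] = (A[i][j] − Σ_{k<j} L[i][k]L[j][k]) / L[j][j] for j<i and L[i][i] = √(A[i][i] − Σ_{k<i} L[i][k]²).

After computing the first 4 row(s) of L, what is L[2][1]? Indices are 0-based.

Step 1: L[0][0] = √(4) = 2.
  L[1][0] = (2) / L[0][0] = 1.
Step 2: L[1][1] = √(4) = 2.
  L[2][0] = (-4) / L[0][0] = -2.
  L[2][1] = (-2) / L[1][1] = -1.
Step 3: L[2][2] = √(4) = 2.
  L[3][0] = (-4) / L[0][0] = -2.
  L[3][1] = (-6) / L[1][1] = -3.
  L[3][2] = (6) / L[2][2] = 3.
Step 4: L[3][3] = √(9) = 3.

L[2][1] = -1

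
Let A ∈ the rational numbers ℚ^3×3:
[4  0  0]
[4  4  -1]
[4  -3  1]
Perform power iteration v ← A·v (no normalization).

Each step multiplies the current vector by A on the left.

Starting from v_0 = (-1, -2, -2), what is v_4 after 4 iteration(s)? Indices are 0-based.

v_0 = (-1, -2, -2).
v_1 = A·v_0 = (-4, -10, 0).
v_2 = A·v_1 = (-16, -56, 14).
v_3 = A·v_2 = (-64, -302, 118).
v_4 = A·v_3 = (-256, -1582, 768).

v_4 = (-256, -1582, 768)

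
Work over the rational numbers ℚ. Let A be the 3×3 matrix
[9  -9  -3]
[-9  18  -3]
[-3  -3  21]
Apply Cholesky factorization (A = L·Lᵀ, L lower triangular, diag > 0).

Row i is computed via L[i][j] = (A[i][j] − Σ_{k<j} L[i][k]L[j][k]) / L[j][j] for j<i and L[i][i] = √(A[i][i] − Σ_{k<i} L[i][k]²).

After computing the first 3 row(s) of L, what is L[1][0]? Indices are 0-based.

L[1][0] = -3

Step 1: L[0][0] = √(9) = 3.
  L[1][0] = (-9) / L[0][0] = -3.
Step 2: L[1][1] = √(9) = 3.
  L[2][0] = (-3) / L[0][0] = -1.
  L[2][1] = (-6) / L[1][1] = -2.
Step 3: L[2][2] = √(16) = 4.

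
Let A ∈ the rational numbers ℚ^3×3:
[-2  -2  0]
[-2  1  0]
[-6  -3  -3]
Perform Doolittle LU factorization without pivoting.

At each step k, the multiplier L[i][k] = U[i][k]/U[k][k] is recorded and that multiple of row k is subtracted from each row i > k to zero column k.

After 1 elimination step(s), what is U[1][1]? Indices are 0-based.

U[1][1] = 3

[col 0] pivot -2
  R1 -= 1*R0 → (0, 3, 0)  (L[1][0] := 1)
  R2 -= 3*R0 → (0, 3, -3)  (L[2][0] := 3)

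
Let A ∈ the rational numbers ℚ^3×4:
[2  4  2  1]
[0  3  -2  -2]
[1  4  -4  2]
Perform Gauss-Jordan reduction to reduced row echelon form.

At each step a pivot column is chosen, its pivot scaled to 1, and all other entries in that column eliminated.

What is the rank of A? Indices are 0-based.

[1] R0 /= 2  ⇒  (1, 2, 1, 1/2)
     R2 -= 1·R0  ⇒  (0, 2, -5, 3/2)
[2] R1 /= 3  ⇒  (0, 1, -2/3, -2/3)
     R0 -= 2·R1  ⇒  (1, 0, 7/3, 11/6)
     R2 -= 2·R1  ⇒  (0, 0, -11/3, 17/6)
[3] R2 /= -11/3  ⇒  (0, 0, 1, -17/22)
     R0 -= 7/3·R2  ⇒  (1, 0, 0, 40/11)
     R1 -= -2/3·R2  ⇒  (0, 1, 0, -13/11)

rank = 3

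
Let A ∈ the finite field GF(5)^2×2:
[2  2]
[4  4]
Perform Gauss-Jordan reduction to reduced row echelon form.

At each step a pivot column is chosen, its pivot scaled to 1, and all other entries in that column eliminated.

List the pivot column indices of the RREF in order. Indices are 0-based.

[1] R0 /= 2  ⇒  (1, 1)
     R1 -= 4·R0  ⇒  (0, 0)
column 1 empty below row 1

pivot columns: 0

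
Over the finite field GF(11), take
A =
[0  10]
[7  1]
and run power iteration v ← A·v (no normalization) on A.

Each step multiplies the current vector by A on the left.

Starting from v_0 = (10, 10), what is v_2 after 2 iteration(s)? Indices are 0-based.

v_0 = (10, 10).
v_1 = A·v_0 = (1, 3).
v_2 = A·v_1 = (8, 10).

v_2 = (8, 10)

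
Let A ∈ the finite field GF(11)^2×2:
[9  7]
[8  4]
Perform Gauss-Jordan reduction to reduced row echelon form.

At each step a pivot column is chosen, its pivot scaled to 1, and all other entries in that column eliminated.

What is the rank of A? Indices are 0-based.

rank = 2

pivot(0,0)=9: scale R0 → (1, 2)
  clear (1,0): R1 −= (8)R0 → (0, 10)
pivot(1,1)=10: scale R1 → (0, 1)
  clear (0,1): R0 −= (2)R1 → (1, 0)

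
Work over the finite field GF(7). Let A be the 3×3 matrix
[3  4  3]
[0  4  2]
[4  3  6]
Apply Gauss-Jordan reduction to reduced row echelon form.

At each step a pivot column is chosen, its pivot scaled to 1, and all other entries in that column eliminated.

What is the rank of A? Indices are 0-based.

rank = 3

pivot(0,0)=3: scale R0 → (1, 6, 1)
  clear (2,0): R2 −= (4)R0 → (0, 0, 2)
pivot(1,1)=4: scale R1 → (0, 1, 4)
  clear (0,1): R0 −= (6)R1 → (1, 0, 5)
pivot(2,2)=2: scale R2 → (0, 0, 1)
  clear (0,2): R0 −= (5)R2 → (1, 0, 0)
  clear (1,2): R1 −= (4)R2 → (0, 1, 0)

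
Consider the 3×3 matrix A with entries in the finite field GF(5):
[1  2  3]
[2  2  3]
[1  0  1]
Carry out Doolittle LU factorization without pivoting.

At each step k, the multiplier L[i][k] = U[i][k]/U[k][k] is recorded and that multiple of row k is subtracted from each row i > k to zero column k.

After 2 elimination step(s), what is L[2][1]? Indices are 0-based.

L[2][1] = 1

Step 1: pivot at (0,0) is 1.
  row1 ← row1 − (2)·row0  ⇒  L[1][0]=2, U row1=(0, 3, 2)
  row2 ← row2 − (1)·row0  ⇒  L[2][0]=1, U row2=(0, 3, 3)
Step 2: pivot at (1,1) is 3.
  row2 ← row2 − (1)·row1  ⇒  L[2][1]=1, U row2=(0, 0, 1)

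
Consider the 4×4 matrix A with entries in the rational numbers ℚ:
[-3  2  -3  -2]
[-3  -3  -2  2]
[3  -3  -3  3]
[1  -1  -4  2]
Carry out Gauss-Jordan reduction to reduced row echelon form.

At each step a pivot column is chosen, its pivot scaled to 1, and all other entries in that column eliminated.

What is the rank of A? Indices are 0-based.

rank = 4

[1] R0 /= -3  ⇒  (1, -2/3, 1, 2/3)
     R1 -= -3·R0  ⇒  (0, -5, 1, 4)
     R2 -= 3·R0  ⇒  (0, -1, -6, 1)
     R3 -= 1·R0  ⇒  (0, -1/3, -5, 4/3)
[2] R1 /= -5  ⇒  (0, 1, -1/5, -4/5)
     R0 -= -2/3·R1  ⇒  (1, 0, 13/15, 2/15)
     R2 -= -1·R1  ⇒  (0, 0, -31/5, 1/5)
     R3 -= -1/3·R1  ⇒  (0, 0, -76/15, 16/15)
[3] R2 /= -31/5  ⇒  (0, 0, 1, -1/31)
     R0 -= 13/15·R2  ⇒  (1, 0, 0, 5/31)
     R1 -= -1/5·R2  ⇒  (0, 1, 0, -25/31)
     R3 -= -76/15·R2  ⇒  (0, 0, 0, 28/31)
[4] R3 /= 28/31  ⇒  (0, 0, 0, 1)
     R0 -= 5/31·R3  ⇒  (1, 0, 0, 0)
     R1 -= -25/31·R3  ⇒  (0, 1, 0, 0)
     R2 -= -1/31·R3  ⇒  (0, 0, 1, 0)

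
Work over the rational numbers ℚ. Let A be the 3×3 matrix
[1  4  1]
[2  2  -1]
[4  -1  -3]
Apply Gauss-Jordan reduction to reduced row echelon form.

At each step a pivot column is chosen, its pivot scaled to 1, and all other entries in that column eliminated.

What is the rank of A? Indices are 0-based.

rank = 3

pivot(0,0)=1: scale R0 → (1, 4, 1)
  clear (1,0): R1 −= (2)R0 → (0, -6, -3)
  clear (2,0): R2 −= (4)R0 → (0, -17, -7)
pivot(1,1)=-6: scale R1 → (0, 1, 1/2)
  clear (0,1): R0 −= (4)R1 → (1, 0, -1)
  clear (2,1): R2 −= (-17)R1 → (0, 0, 3/2)
pivot(2,2)=3/2: scale R2 → (0, 0, 1)
  clear (0,2): R0 −= (-1)R2 → (1, 0, 0)
  clear (1,2): R1 −= (1/2)R2 → (0, 1, 0)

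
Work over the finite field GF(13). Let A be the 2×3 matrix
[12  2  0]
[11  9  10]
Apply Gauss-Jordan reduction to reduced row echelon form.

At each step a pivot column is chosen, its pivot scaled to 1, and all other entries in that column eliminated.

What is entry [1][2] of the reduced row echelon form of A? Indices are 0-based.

pivot(0,0)=12: scale R0 → (1, 11, 0)
  clear (1,0): R1 −= (11)R0 → (0, 5, 10)
pivot(1,1)=5: scale R1 → (0, 1, 2)
  clear (0,1): R0 −= (11)R1 → (1, 0, 4)

M[1][2] = 2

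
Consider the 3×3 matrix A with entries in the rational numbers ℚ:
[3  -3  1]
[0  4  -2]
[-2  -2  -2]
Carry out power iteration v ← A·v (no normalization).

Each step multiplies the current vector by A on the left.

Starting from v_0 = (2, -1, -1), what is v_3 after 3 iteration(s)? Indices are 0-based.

v_0 = (2, -1, -1).
v_1 = A·v_0 = (8, -2, 0).
v_2 = A·v_1 = (30, -8, -12).
v_3 = A·v_2 = (102, -8, -20).

v_3 = (102, -8, -20)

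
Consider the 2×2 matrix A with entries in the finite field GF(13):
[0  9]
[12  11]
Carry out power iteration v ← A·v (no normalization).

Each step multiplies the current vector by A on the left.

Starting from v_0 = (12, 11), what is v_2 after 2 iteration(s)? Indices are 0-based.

v_2 = (6, 8)

v_0 = (12, 11).
v_1 = A·v_0 = (8, 5).
v_2 = A·v_1 = (6, 8).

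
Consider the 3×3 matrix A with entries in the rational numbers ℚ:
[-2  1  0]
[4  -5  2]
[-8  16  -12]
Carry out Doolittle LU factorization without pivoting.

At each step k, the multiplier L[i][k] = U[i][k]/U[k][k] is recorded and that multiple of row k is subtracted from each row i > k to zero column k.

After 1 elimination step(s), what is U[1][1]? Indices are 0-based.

Step 1: pivot at (0,0) is -2.
  row1 ← row1 − (-2)·row0  ⇒  L[1][0]=-2, U row1=(0, -3, 2)
  row2 ← row2 − (4)·row0  ⇒  L[2][0]=4, U row2=(0, 12, -12)

U[1][1] = -3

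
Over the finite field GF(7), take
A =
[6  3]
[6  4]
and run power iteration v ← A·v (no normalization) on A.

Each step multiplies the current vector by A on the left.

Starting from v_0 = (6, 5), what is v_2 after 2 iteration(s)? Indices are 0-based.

v_0 = (6, 5).
v_1 = A·v_0 = (2, 0).
v_2 = A·v_1 = (5, 5).

v_2 = (5, 5)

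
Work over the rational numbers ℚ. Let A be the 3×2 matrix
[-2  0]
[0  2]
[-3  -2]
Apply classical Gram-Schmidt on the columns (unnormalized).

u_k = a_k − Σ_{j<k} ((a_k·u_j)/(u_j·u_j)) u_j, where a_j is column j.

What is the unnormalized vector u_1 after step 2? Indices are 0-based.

u_1 = (12/13, 2, -8/13)

Step 1: u_0 = a_0 = (-2, 0, -3).
Step 2: u_1 = a_1 − (6/13)·u_0 = (12/13, 2, -8/13).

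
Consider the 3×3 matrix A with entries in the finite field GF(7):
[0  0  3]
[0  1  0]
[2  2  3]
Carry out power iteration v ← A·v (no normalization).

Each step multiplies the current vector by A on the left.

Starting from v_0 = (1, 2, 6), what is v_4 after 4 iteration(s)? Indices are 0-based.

v_0 = (1, 2, 6).
v_1 = A·v_0 = (4, 2, 3).
v_2 = A·v_1 = (2, 2, 0).
v_3 = A·v_2 = (0, 2, 1).
v_4 = A·v_3 = (3, 2, 0).

v_4 = (3, 2, 0)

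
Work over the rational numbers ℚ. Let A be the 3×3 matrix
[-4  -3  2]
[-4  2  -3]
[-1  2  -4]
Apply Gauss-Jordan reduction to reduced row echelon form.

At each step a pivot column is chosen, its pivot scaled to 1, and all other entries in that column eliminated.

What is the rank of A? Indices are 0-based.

pivot(0,0)=-4: scale R0 → (1, 3/4, -1/2)
  clear (1,0): R1 −= (-4)R0 → (0, 5, -5)
  clear (2,0): R2 −= (-1)R0 → (0, 11/4, -9/2)
pivot(1,1)=5: scale R1 → (0, 1, -1)
  clear (0,1): R0 −= (3/4)R1 → (1, 0, 1/4)
  clear (2,1): R2 −= (11/4)R1 → (0, 0, -7/4)
pivot(2,2)=-7/4: scale R2 → (0, 0, 1)
  clear (0,2): R0 −= (1/4)R2 → (1, 0, 0)
  clear (1,2): R1 −= (-1)R2 → (0, 1, 0)

rank = 3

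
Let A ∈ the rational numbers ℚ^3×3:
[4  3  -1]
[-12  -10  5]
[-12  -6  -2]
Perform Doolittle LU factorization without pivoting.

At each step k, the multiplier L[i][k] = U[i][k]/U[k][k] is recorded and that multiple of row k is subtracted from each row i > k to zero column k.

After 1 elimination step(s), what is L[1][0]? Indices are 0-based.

[col 0] pivot 4
  R1 -= -3*R0 → (0, -1, 2)  (L[1][0] := -3)
  R2 -= -3*R0 → (0, 3, -5)  (L[2][0] := -3)

L[1][0] = -3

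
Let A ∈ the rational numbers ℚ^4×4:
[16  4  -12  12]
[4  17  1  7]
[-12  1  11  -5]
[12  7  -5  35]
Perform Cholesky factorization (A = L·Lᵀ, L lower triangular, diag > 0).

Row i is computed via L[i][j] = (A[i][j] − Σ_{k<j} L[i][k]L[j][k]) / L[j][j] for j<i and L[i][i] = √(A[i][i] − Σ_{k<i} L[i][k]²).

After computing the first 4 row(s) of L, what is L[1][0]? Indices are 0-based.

Step 1: L[0][0] = √(16) = 4.
  L[1][0] = (4) / L[0][0] = 1.
Step 2: L[1][1] = √(16) = 4.
  L[2][0] = (-12) / L[0][0] = -3.
  L[2][1] = (4) / L[1][1] = 1.
Step 3: L[2][2] = √(1) = 1.
  L[3][0] = (12) / L[0][0] = 3.
  L[3][1] = (4) / L[1][1] = 1.
  L[3][2] = (3) / L[2][2] = 3.
Step 4: L[3][3] = √(16) = 4.

L[1][0] = 1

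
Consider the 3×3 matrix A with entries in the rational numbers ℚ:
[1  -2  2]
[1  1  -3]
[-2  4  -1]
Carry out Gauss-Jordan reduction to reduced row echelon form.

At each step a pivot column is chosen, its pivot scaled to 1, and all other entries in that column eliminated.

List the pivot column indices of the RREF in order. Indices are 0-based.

[1] R0 /= 1  ⇒  (1, -2, 2)
     R1 -= 1·R0  ⇒  (0, 3, -5)
     R2 -= -2·R0  ⇒  (0, 0, 3)
[2] R1 /= 3  ⇒  (0, 1, -5/3)
     R0 -= -2·R1  ⇒  (1, 0, -4/3)
[3] R2 /= 3  ⇒  (0, 0, 1)
     R0 -= -4/3·R2  ⇒  (1, 0, 0)
     R1 -= -5/3·R2  ⇒  (0, 1, 0)

pivot columns: 0, 1, 2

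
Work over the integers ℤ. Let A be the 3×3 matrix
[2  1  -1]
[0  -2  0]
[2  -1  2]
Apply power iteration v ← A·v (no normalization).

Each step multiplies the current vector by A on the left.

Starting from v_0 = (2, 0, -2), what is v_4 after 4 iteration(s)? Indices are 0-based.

v_0 = (2, 0, -2).
v_1 = A·v_0 = (6, 0, 0).
v_2 = A·v_1 = (12, 0, 12).
v_3 = A·v_2 = (12, 0, 48).
v_4 = A·v_3 = (-24, 0, 120).

v_4 = (-24, 0, 120)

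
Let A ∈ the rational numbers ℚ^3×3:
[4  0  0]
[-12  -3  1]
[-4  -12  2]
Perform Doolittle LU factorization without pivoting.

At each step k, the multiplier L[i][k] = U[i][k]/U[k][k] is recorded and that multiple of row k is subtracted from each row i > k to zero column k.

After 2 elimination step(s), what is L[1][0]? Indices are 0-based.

L[1][0] = -3

k=0: U[0][0]=4
  eliminate (1,0): mult=-3, new row 1: (0, -3, 1); set L[1][0]=-3
  eliminate (2,0): mult=-1, new row 2: (0, -12, 2); set L[2][0]=-1
k=1: U[1][1]=-3
  eliminate (2,1): mult=4, new row 2: (0, 0, -2); set L[2][1]=4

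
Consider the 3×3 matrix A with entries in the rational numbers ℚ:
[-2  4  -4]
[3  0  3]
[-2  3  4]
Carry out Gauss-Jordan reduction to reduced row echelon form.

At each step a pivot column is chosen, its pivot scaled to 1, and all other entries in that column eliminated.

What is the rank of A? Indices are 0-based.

rank = 3

step 1: normalize row 0 (÷-2) = (1, -2, 2)
  row 1: subtract 3×row0 = (0, 6, -3)
  row 2: subtract -2×row0 = (0, -1, 8)
step 2: normalize row 1 (÷6) = (0, 1, -1/2)
  row 0: subtract -2×row1 = (1, 0, 1)
  row 2: subtract -1×row1 = (0, 0, 15/2)
step 3: normalize row 2 (÷15/2) = (0, 0, 1)
  row 0: subtract 1×row2 = (1, 0, 0)
  row 1: subtract -1/2×row2 = (0, 1, 0)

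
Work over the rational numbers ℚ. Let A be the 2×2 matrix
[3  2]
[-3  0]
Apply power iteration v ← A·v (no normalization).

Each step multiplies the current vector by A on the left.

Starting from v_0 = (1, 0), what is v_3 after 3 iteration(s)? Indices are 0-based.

v_3 = (-9, -9)

v_0 = (1, 0).
v_1 = A·v_0 = (3, -3).
v_2 = A·v_1 = (3, -9).
v_3 = A·v_2 = (-9, -9).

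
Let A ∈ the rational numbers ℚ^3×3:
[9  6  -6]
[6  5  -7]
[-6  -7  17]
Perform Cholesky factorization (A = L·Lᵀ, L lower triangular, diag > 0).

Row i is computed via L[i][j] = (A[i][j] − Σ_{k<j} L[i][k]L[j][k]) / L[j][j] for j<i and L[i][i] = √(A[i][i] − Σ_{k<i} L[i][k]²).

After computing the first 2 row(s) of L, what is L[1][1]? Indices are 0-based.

L[1][1] = 1

Step 1: L[0][0] = √(9) = 3.
  L[1][0] = (6) / L[0][0] = 2.
Step 2: L[1][1] = √(1) = 1.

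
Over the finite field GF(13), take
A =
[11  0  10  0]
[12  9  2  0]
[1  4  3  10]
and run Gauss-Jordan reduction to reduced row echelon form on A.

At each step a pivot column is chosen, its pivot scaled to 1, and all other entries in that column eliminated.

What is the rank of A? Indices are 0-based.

[1] R0 /= 11  ⇒  (1, 0, 8, 0)
     R1 -= 12·R0  ⇒  (0, 9, 10, 0)
     R2 -= 1·R0  ⇒  (0, 4, 8, 10)
[2] R1 /= 9  ⇒  (0, 1, 4, 0)
     R2 -= 4·R1  ⇒  (0, 0, 5, 10)
[3] R2 /= 5  ⇒  (0, 0, 1, 2)
     R0 -= 8·R2  ⇒  (1, 0, 0, 10)
     R1 -= 4·R2  ⇒  (0, 1, 0, 5)

rank = 3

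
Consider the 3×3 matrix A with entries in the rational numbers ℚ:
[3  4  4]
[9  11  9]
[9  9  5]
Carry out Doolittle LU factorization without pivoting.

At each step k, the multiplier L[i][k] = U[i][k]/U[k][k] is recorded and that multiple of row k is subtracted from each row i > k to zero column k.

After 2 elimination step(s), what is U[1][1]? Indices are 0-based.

U[1][1] = -1

k=0: U[0][0]=3
  eliminate (1,0): mult=3, new row 1: (0, -1, -3); set L[1][0]=3
  eliminate (2,0): mult=3, new row 2: (0, -3, -7); set L[2][0]=3
k=1: U[1][1]=-1
  eliminate (2,1): mult=3, new row 2: (0, 0, 2); set L[2][1]=3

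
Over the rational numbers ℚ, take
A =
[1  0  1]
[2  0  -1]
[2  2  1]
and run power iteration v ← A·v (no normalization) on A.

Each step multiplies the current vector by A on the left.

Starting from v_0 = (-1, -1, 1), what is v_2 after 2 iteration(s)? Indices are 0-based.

v_0 = (-1, -1, 1).
v_1 = A·v_0 = (0, -3, -3).
v_2 = A·v_1 = (-3, 3, -9).

v_2 = (-3, 3, -9)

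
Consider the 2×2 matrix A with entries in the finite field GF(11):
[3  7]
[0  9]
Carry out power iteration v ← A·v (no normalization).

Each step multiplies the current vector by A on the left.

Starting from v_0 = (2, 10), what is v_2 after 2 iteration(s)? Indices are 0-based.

v_0 = (2, 10).
v_1 = A·v_0 = (10, 2).
v_2 = A·v_1 = (0, 7).

v_2 = (0, 7)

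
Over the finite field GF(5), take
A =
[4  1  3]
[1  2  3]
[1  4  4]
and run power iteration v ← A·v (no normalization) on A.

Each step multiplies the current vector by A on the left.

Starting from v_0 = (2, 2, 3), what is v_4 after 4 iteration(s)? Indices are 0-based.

v_4 = (4, 0, 1)

v_0 = (2, 2, 3).
v_1 = A·v_0 = (4, 0, 2).
v_2 = A·v_1 = (2, 0, 2).
v_3 = A·v_2 = (4, 3, 0).
v_4 = A·v_3 = (4, 0, 1).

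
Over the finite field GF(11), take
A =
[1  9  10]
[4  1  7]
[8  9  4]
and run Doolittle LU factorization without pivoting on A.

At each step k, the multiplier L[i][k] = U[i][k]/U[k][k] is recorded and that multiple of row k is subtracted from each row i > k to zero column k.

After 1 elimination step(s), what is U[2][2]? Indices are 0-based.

Step 1: pivot at (0,0) is 1.
  row1 ← row1 − (4)·row0  ⇒  L[1][0]=4, U row1=(0, 9, 0)
  row2 ← row2 − (8)·row0  ⇒  L[2][0]=8, U row2=(0, 3, 1)

U[2][2] = 1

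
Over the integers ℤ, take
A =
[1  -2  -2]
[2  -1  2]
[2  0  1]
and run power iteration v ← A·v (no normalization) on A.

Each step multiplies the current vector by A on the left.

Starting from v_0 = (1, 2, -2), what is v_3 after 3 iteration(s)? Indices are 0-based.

v_0 = (1, 2, -2).
v_1 = A·v_0 = (1, -4, 0).
v_2 = A·v_1 = (9, 6, 2).
v_3 = A·v_2 = (-7, 16, 20).

v_3 = (-7, 16, 20)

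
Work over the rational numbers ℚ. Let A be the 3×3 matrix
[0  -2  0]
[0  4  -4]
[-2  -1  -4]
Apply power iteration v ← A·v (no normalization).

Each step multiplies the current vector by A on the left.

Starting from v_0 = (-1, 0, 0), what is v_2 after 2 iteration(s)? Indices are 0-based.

v_2 = (0, -8, -8)

v_0 = (-1, 0, 0).
v_1 = A·v_0 = (0, 0, 2).
v_2 = A·v_1 = (0, -8, -8).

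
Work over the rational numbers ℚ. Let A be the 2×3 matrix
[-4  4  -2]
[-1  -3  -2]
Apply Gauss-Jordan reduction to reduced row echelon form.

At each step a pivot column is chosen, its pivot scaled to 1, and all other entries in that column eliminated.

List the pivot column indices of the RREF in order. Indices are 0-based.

[1] R0 /= -4  ⇒  (1, -1, 1/2)
     R1 -= -1·R0  ⇒  (0, -4, -3/2)
[2] R1 /= -4  ⇒  (0, 1, 3/8)
     R0 -= -1·R1  ⇒  (1, 0, 7/8)

pivot columns: 0, 1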